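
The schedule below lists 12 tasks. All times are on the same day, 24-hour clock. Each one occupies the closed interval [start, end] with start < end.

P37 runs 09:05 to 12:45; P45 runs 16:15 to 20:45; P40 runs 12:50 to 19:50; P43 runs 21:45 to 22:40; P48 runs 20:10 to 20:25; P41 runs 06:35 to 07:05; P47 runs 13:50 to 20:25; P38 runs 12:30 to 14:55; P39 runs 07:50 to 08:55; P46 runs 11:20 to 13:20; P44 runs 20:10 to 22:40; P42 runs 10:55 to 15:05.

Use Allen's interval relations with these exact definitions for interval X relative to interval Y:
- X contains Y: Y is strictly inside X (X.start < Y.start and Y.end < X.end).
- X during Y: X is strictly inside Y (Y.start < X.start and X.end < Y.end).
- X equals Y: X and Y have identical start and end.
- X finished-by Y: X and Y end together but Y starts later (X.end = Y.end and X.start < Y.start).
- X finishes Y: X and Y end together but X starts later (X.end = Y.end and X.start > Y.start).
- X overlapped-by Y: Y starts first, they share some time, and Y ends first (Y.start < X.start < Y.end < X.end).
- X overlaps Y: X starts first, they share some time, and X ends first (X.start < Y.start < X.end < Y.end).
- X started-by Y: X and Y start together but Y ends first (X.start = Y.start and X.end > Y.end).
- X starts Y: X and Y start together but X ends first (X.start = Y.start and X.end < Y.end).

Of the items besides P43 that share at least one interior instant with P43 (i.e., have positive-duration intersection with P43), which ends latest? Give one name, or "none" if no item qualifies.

P44

Target P43 = [21:45, 22:40].
P37 [09:05, 12:45] → before → excluded.
P38 [12:30, 14:55] → before → excluded.
P39 [07:50, 08:55] → before → excluded.
P40 [12:50, 19:50] → before → excluded.
P41 [06:35, 07:05] → before → excluded.
P42 [10:55, 15:05] → before → excluded.
P44 [20:10, 22:40] → finished-by → candidate.
P45 [16:15, 20:45] → before → excluded.
P46 [11:20, 13:20] → before → excluded.
P47 [13:50, 20:25] → before → excluded.
P48 [20:10, 20:25] → before → excluded.
Among candidates, latest end is 22:40 → P44.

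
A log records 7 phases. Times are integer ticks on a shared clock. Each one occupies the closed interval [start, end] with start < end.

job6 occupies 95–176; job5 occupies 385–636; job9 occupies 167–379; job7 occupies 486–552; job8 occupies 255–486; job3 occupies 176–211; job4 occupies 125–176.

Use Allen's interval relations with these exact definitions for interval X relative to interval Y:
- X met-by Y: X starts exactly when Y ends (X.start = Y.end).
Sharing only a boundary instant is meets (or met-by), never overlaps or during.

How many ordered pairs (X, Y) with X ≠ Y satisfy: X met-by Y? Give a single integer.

3

Checking all 42 ordered pairs for relation 'met-by'; matching pairs in alphabetical order:
(job3, job4): job3 met-by job4 ✓
(job3, job6): job3 met-by job6 ✓
(job7, job8): job7 met-by job8 ✓
Count: 3.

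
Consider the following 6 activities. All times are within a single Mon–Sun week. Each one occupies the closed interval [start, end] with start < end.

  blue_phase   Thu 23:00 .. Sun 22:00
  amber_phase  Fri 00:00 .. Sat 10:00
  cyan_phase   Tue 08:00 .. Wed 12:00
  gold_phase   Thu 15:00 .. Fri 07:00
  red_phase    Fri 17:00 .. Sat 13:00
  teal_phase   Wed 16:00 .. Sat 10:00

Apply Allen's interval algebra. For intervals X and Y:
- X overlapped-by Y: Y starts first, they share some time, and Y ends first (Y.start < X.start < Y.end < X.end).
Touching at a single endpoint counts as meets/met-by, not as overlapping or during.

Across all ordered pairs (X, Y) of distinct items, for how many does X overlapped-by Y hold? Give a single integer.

5

Checking all 30 ordered pairs for relation 'overlapped-by'; matching pairs in alphabetical order:
(amber_phase, gold_phase): amber_phase overlapped-by gold_phase ✓
(blue_phase, gold_phase): blue_phase overlapped-by gold_phase ✓
(blue_phase, teal_phase): blue_phase overlapped-by teal_phase ✓
(red_phase, amber_phase): red_phase overlapped-by amber_phase ✓
(red_phase, teal_phase): red_phase overlapped-by teal_phase ✓
Count: 5.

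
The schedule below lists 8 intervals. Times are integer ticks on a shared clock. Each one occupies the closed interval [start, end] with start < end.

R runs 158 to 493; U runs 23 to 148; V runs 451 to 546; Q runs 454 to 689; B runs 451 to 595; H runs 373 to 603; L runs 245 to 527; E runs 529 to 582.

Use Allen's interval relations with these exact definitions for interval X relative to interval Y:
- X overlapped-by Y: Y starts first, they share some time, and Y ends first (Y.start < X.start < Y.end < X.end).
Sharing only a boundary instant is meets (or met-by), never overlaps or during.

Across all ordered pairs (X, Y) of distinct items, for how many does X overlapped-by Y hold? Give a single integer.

Checking all 56 ordered pairs for relation 'overlapped-by'; matching pairs in alphabetical order:
(B, L): B overlapped-by L ✓
(B, R): B overlapped-by R ✓
(E, V): E overlapped-by V ✓
(H, L): H overlapped-by L ✓
(H, R): H overlapped-by R ✓
(L, R): L overlapped-by R ✓
(Q, B): Q overlapped-by B ✓
(Q, H): Q overlapped-by H ✓
(Q, L): Q overlapped-by L ✓
(Q, R): Q overlapped-by R ✓
(Q, V): Q overlapped-by V ✓
(V, L): V overlapped-by L ✓
(V, R): V overlapped-by R ✓
Count: 13.

13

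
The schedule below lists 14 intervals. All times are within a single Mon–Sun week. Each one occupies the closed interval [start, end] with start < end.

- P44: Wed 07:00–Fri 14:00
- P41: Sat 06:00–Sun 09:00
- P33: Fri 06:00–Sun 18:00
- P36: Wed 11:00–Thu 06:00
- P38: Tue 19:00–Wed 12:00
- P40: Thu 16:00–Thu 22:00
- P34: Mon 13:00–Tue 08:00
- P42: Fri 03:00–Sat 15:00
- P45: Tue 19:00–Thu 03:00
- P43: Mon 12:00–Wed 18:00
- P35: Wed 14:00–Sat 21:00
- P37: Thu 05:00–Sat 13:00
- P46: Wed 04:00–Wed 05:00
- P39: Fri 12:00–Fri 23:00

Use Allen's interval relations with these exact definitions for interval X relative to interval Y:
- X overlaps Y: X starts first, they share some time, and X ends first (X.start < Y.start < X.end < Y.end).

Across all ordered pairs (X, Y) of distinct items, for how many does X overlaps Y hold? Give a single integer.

Checking all 182 ordered pairs for relation 'overlaps'; matching pairs in alphabetical order:
(P35, P33): P35 overlaps P33 ✓
(P35, P41): P35 overlaps P41 ✓
(P36, P35): P36 overlaps P35 ✓
(P36, P37): P36 overlaps P37 ✓
(P37, P33): P37 overlaps P33 ✓
(P37, P41): P37 overlaps P41 ✓
(P37, P42): P37 overlaps P42 ✓
(P38, P36): P38 overlaps P36 ✓
(P38, P44): P38 overlaps P44 ✓
(P42, P33): P42 overlaps P33 ✓
(P42, P41): P42 overlaps P41 ✓
(P43, P35): P43 overlaps P35 ✓
(P43, P36): P43 overlaps P36 ✓
(P43, P44): P43 overlaps P44 ✓
(P43, P45): P43 overlaps P45 ✓
(P44, P33): P44 overlaps P33 ✓
(P44, P35): P44 overlaps P35 ✓
(P44, P37): P44 overlaps P37 ✓
(P44, P39): P44 overlaps P39 ✓
(P44, P42): P44 overlaps P42 ✓
(P45, P35): P45 overlaps P35 ✓
(P45, P36): P45 overlaps P36 ✓
(P45, P44): P45 overlaps P44 ✓
Count: 23.

23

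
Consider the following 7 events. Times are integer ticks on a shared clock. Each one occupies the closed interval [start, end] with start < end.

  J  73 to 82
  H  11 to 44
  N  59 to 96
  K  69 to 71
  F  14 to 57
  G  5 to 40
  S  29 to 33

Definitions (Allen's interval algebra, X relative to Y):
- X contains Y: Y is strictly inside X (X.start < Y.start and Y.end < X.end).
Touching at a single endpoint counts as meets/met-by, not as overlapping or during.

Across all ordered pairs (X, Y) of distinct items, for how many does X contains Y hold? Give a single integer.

Checking all 42 ordered pairs for relation 'contains'; matching pairs in alphabetical order:
(F, S): F contains S ✓
(G, S): G contains S ✓
(H, S): H contains S ✓
(N, J): N contains J ✓
(N, K): N contains K ✓
Count: 5.

5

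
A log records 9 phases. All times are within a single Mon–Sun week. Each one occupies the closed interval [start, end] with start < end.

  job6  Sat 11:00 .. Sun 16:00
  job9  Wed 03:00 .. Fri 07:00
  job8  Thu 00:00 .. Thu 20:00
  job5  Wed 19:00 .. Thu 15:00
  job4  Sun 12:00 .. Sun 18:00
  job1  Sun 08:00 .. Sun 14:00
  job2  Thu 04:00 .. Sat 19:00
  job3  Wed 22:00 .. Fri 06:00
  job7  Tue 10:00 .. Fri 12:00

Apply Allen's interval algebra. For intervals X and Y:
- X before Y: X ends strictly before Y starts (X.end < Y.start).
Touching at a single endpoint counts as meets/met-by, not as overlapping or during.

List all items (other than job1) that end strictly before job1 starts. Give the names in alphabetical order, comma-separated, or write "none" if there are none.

job2, job3, job5, job7, job8, job9

Target job1 = [Sun 08:00, Sun 14:00].
job2 [Thu 04:00, Sat 19:00] → before → yes.
job3 [Wed 22:00, Fri 06:00] → before → yes.
job4 [Sun 12:00, Sun 18:00] → overlapped-by → no.
job5 [Wed 19:00, Thu 15:00] → before → yes.
job6 [Sat 11:00, Sun 16:00] → contains → no.
job7 [Tue 10:00, Fri 12:00] → before → yes.
job8 [Thu 00:00, Thu 20:00] → before → yes.
job9 [Wed 03:00, Fri 07:00] → before → yes.
Result: job2, job3, job5, job7, job8, job9.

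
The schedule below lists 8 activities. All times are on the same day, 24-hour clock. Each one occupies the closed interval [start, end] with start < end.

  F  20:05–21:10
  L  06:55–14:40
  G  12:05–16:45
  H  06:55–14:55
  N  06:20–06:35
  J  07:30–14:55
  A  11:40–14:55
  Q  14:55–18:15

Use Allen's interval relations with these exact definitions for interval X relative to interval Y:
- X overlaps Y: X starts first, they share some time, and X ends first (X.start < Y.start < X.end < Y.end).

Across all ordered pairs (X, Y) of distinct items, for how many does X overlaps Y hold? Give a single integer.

7

Checking all 56 ordered pairs for relation 'overlaps'; matching pairs in alphabetical order:
(A, G): A overlaps G ✓
(G, Q): G overlaps Q ✓
(H, G): H overlaps G ✓
(J, G): J overlaps G ✓
(L, A): L overlaps A ✓
(L, G): L overlaps G ✓
(L, J): L overlaps J ✓
Count: 7.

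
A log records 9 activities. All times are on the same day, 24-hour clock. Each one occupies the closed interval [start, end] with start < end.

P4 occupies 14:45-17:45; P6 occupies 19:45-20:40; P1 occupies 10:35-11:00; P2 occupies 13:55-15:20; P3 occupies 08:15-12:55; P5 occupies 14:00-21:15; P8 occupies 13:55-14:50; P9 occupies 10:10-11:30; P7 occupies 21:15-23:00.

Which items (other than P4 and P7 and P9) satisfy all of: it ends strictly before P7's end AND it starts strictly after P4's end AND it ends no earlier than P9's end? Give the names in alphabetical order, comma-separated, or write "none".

P6

Conditions: its end is strictly before P7's end (X.end < 23:00) AND its start is strictly after P4's end (X.start > 17:45) AND its end is no earlier than P9's end (X.end >= 11:30).
P1: end 11:00 < 23:00? ✓; start 10:35 > 17:45? ✗; end 11:00 >= 11:30? ✗ → no.
P2: end 15:20 < 23:00? ✓; start 13:55 > 17:45? ✗; end 15:20 >= 11:30? ✓ → no.
P3: end 12:55 < 23:00? ✓; start 08:15 > 17:45? ✗; end 12:55 >= 11:30? ✓ → no.
P5: end 21:15 < 23:00? ✓; start 14:00 > 17:45? ✗; end 21:15 >= 11:30? ✓ → no.
P6: end 20:40 < 23:00? ✓; start 19:45 > 17:45? ✓; end 20:40 >= 11:30? ✓ → yes.
P8: end 14:50 < 23:00? ✓; start 13:55 > 17:45? ✗; end 14:50 >= 11:30? ✓ → no.
Result: P6.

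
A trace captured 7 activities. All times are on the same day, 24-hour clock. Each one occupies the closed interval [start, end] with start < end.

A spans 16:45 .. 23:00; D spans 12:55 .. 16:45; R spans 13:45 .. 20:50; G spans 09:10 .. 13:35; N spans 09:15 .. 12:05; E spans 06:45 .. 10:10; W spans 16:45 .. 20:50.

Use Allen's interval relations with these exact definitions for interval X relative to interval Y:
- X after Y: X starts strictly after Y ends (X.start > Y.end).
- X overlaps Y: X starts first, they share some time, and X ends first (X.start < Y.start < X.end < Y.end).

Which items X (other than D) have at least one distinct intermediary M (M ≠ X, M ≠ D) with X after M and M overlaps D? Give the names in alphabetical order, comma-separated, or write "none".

A, R, W

Target D = [12:55, 16:45].
Intermediaries M with M overlaps D: G.
Via G — items with X after G: A, R, W.
Union: A, R, W.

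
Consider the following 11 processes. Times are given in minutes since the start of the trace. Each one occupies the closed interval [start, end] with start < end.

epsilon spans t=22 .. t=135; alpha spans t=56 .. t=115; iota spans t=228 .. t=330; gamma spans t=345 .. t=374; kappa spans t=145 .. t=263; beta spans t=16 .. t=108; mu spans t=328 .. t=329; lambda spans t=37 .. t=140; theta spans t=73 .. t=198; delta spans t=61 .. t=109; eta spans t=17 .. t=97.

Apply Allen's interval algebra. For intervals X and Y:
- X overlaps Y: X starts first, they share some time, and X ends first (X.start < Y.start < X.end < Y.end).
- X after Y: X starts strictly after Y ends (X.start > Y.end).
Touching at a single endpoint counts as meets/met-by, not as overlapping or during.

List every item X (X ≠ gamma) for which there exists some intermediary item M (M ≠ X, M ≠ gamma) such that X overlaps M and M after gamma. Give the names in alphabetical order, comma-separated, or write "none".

none

Target gamma = [t=345, t=374].
Intermediaries M with M after gamma: none.
Union: none.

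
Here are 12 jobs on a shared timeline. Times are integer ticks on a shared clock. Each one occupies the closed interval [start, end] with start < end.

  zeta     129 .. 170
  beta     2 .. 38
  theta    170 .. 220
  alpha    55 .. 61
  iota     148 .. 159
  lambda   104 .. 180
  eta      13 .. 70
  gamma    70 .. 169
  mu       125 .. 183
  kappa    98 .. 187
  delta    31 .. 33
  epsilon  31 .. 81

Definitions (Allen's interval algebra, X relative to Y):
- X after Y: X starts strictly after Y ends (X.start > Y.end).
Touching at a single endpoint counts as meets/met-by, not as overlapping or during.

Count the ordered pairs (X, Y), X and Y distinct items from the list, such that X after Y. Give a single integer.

Checking all 132 ordered pairs for relation 'after'; matching pairs in alphabetical order:
(alpha, beta): alpha after beta ✓
(alpha, delta): alpha after delta ✓
(gamma, alpha): gamma after alpha ✓
(gamma, beta): gamma after beta ✓
(gamma, delta): gamma after delta ✓
(iota, alpha): iota after alpha ✓
(iota, beta): iota after beta ✓
(iota, delta): iota after delta ✓
(iota, epsilon): iota after epsilon ✓
(iota, eta): iota after eta ✓
(kappa, alpha): kappa after alpha ✓
(kappa, beta): kappa after beta ✓
(kappa, delta): kappa after delta ✓
(kappa, epsilon): kappa after epsilon ✓
(kappa, eta): kappa after eta ✓
(lambda, alpha): lambda after alpha ✓
(lambda, beta): lambda after beta ✓
(lambda, delta): lambda after delta ✓
(lambda, epsilon): lambda after epsilon ✓
(lambda, eta): lambda after eta ✓
(mu, alpha): mu after alpha ✓
(mu, beta): mu after beta ✓
(mu, delta): mu after delta ✓
(mu, epsilon): mu after epsilon ✓
... plus 13 further pairs not listed.
Count: 37.

37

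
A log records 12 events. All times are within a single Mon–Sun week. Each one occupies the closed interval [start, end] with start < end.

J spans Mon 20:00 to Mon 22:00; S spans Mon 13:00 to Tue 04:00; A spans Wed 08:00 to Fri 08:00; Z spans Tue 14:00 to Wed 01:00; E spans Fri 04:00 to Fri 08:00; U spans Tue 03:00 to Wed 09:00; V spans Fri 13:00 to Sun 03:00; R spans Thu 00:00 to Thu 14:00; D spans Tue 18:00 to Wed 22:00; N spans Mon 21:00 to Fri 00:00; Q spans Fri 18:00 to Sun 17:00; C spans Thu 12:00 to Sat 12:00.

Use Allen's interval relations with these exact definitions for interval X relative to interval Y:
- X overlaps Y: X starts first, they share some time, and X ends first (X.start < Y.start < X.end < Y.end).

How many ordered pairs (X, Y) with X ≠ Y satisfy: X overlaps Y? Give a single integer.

Checking all 132 ordered pairs for relation 'overlaps'; matching pairs in alphabetical order:
(A, C): A overlaps C ✓
(C, Q): C overlaps Q ✓
(C, V): C overlaps V ✓
(D, A): D overlaps A ✓
(J, N): J overlaps N ✓
(N, A): N overlaps A ✓
(N, C): N overlaps C ✓
(R, C): R overlaps C ✓
(S, N): S overlaps N ✓
(S, U): S overlaps U ✓
(U, A): U overlaps A ✓
(U, D): U overlaps D ✓
(V, Q): V overlaps Q ✓
(Z, D): Z overlaps D ✓
Count: 14.

14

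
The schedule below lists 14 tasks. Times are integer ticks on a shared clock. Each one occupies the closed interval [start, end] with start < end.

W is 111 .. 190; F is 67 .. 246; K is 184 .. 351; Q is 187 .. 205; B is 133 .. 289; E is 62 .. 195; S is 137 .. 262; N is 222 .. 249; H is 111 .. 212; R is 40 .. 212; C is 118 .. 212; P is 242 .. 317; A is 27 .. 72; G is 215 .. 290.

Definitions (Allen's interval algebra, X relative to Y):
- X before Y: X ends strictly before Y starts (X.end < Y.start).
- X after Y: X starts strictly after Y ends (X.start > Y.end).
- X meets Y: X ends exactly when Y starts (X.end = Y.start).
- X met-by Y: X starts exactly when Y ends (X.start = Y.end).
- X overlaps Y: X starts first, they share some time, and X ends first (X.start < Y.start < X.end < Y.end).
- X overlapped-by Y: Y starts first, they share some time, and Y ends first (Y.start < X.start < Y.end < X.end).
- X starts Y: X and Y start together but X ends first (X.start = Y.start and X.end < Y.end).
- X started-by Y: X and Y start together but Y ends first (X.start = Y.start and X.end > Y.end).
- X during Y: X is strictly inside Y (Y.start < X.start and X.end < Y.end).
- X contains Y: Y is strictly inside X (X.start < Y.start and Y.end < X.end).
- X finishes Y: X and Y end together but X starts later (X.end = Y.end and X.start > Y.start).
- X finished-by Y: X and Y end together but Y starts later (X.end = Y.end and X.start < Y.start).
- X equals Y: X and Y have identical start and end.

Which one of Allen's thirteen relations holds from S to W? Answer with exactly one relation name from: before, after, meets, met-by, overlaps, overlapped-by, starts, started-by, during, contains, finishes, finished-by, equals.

S = [137, 262]; W = [111, 190].
Compare endpoints: S.start > W.start, S.start < W.end, S.end > W.start, S.end > W.end.
That pattern is 'overlapped-by'.

overlapped-by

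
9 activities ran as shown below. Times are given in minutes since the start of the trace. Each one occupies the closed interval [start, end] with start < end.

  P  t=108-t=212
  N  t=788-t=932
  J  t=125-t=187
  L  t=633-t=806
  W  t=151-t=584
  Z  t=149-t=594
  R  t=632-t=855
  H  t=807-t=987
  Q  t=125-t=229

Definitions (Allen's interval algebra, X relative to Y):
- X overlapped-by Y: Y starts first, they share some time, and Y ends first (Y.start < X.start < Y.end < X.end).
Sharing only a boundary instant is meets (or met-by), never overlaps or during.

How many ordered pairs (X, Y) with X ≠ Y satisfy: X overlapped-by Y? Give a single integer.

Checking all 72 ordered pairs for relation 'overlapped-by'; matching pairs in alphabetical order:
(H, N): H overlapped-by N ✓
(H, R): H overlapped-by R ✓
(N, L): N overlapped-by L ✓
(N, R): N overlapped-by R ✓
(Q, P): Q overlapped-by P ✓
(W, J): W overlapped-by J ✓
(W, P): W overlapped-by P ✓
(W, Q): W overlapped-by Q ✓
(Z, J): Z overlapped-by J ✓
(Z, P): Z overlapped-by P ✓
(Z, Q): Z overlapped-by Q ✓
Count: 11.

11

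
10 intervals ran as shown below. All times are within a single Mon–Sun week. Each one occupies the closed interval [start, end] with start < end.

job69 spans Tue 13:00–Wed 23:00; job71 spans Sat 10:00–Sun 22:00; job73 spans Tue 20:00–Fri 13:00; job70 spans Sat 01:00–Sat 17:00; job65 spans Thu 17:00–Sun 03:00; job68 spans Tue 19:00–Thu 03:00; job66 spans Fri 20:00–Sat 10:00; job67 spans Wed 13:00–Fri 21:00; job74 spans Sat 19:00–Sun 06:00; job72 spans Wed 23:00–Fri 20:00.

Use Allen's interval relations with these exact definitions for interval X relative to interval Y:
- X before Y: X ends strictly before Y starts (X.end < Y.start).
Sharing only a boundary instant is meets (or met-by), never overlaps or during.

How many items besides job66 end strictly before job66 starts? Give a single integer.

Target job66 = [Fri 20:00, Sat 10:00].
job65 [Thu 17:00, Sun 03:00] → contains → no.
job67 [Wed 13:00, Fri 21:00] → overlaps → no.
job68 [Tue 19:00, Thu 03:00] → before → counts.
job69 [Tue 13:00, Wed 23:00] → before → counts.
job70 [Sat 01:00, Sat 17:00] → overlapped-by → no.
job71 [Sat 10:00, Sun 22:00] → met-by → no.
job72 [Wed 23:00, Fri 20:00] → meets → no.
job73 [Tue 20:00, Fri 13:00] → before → counts.
job74 [Sat 19:00, Sun 06:00] → after → no.
Total: 3.

3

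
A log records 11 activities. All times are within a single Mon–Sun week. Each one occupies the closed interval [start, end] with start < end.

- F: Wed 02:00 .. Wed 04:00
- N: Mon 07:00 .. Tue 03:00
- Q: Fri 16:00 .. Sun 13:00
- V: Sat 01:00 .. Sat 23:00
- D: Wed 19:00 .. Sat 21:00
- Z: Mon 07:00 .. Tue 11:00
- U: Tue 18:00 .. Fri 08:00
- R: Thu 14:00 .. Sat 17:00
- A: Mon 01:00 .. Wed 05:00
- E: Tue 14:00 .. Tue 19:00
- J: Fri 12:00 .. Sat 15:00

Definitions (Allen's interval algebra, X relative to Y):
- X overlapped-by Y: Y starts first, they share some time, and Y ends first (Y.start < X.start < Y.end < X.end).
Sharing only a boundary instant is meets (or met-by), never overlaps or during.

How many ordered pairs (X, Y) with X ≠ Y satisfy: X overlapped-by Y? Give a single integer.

Checking all 110 ordered pairs for relation 'overlapped-by'; matching pairs in alphabetical order:
(D, U): D overlapped-by U ✓
(Q, D): Q overlapped-by D ✓
(Q, J): Q overlapped-by J ✓
(Q, R): Q overlapped-by R ✓
(R, U): R overlapped-by U ✓
(U, A): U overlapped-by A ✓
(U, E): U overlapped-by E ✓
(V, D): V overlapped-by D ✓
(V, J): V overlapped-by J ✓
(V, R): V overlapped-by R ✓
Count: 10.

10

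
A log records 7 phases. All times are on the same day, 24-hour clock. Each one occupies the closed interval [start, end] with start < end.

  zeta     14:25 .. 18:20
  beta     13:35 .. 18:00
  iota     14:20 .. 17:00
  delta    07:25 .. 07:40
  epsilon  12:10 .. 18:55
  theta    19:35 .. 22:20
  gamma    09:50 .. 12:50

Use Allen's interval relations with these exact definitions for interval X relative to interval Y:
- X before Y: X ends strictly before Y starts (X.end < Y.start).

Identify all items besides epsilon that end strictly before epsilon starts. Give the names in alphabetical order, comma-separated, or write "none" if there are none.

Target epsilon = [12:10, 18:55].
beta [13:35, 18:00] → during → no.
delta [07:25, 07:40] → before → yes.
gamma [09:50, 12:50] → overlaps → no.
iota [14:20, 17:00] → during → no.
theta [19:35, 22:20] → after → no.
zeta [14:25, 18:20] → during → no.
Result: delta.

delta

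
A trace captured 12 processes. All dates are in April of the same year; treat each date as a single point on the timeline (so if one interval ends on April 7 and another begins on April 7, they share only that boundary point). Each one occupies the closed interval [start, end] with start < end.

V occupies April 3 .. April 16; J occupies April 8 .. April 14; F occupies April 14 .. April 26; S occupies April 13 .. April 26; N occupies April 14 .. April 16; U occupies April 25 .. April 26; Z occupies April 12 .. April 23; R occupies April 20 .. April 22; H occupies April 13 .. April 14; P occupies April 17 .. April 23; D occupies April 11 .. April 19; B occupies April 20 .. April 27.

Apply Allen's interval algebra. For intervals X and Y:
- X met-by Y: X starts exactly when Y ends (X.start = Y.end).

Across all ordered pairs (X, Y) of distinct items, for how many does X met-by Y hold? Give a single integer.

Checking all 132 ordered pairs for relation 'met-by'; matching pairs in alphabetical order:
(F, H): F met-by H ✓
(F, J): F met-by J ✓
(N, H): N met-by H ✓
(N, J): N met-by J ✓
Count: 4.

4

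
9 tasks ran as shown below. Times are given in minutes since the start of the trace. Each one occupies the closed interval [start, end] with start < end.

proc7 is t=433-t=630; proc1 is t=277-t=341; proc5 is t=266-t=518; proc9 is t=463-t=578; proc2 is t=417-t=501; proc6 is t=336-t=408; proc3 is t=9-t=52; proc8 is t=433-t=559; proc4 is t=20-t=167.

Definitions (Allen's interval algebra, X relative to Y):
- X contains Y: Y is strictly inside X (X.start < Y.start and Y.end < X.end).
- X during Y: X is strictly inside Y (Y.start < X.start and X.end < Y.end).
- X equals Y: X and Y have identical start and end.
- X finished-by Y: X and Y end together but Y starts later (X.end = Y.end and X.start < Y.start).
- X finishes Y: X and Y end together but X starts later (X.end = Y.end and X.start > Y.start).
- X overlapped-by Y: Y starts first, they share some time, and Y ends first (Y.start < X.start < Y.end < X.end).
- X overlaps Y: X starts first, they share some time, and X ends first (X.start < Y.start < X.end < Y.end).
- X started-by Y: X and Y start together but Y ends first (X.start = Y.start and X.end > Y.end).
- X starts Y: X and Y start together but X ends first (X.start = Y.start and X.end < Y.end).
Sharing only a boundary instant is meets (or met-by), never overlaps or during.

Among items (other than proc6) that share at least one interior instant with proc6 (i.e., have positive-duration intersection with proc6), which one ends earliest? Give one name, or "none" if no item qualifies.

proc1

Target proc6 = [t=336, t=408].
proc1 [t=277, t=341] → overlaps → candidate.
proc2 [t=417, t=501] → after → excluded.
proc3 [t=9, t=52] → before → excluded.
proc4 [t=20, t=167] → before → excluded.
proc5 [t=266, t=518] → contains → candidate.
proc7 [t=433, t=630] → after → excluded.
proc8 [t=433, t=559] → after → excluded.
proc9 [t=463, t=578] → after → excluded.
Among candidates, earliest end is t=341 → proc1.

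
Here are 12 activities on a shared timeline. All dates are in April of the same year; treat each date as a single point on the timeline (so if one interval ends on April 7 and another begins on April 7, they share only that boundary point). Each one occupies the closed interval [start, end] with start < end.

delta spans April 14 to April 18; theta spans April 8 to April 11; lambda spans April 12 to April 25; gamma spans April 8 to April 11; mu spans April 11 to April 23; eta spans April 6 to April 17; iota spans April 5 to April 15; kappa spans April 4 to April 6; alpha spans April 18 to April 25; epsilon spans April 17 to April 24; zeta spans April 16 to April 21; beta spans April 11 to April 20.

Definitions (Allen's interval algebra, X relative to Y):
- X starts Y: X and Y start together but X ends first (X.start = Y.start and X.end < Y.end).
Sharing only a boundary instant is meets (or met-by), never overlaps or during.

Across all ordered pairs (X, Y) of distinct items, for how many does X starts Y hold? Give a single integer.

1

Checking all 132 ordered pairs for relation 'starts'; matching pairs in alphabetical order:
(beta, mu): beta starts mu ✓
Count: 1.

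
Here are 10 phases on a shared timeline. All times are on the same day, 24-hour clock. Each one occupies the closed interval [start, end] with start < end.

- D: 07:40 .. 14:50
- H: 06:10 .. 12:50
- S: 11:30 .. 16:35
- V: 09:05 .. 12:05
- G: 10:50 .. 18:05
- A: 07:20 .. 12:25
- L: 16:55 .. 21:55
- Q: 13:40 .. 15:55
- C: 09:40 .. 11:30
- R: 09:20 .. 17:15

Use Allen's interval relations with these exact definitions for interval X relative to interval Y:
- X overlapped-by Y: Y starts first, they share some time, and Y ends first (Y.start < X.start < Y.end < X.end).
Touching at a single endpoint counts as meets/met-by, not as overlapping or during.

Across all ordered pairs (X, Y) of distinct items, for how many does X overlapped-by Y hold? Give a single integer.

19

Checking all 90 ordered pairs for relation 'overlapped-by'; matching pairs in alphabetical order:
(D, A): D overlapped-by A ✓
(D, H): D overlapped-by H ✓
(G, A): G overlapped-by A ✓
(G, C): G overlapped-by C ✓
(G, D): G overlapped-by D ✓
(G, H): G overlapped-by H ✓
(G, R): G overlapped-by R ✓
(G, V): G overlapped-by V ✓
(L, G): L overlapped-by G ✓
(L, R): L overlapped-by R ✓
(Q, D): Q overlapped-by D ✓
(R, A): R overlapped-by A ✓
(R, D): R overlapped-by D ✓
(R, H): R overlapped-by H ✓
(R, V): R overlapped-by V ✓
(S, A): S overlapped-by A ✓
(S, D): S overlapped-by D ✓
(S, H): S overlapped-by H ✓
(S, V): S overlapped-by V ✓
Count: 19.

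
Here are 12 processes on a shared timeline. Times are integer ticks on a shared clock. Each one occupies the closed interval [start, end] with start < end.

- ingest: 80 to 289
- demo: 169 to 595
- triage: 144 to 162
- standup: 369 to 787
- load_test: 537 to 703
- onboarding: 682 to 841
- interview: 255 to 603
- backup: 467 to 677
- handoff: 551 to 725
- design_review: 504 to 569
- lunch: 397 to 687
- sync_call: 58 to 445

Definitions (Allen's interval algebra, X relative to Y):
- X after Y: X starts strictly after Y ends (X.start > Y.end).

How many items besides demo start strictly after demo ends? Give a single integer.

1

Target demo = [169, 595].
backup [467, 677] → overlapped-by → no.
design_review [504, 569] → during → no.
handoff [551, 725] → overlapped-by → no.
ingest [80, 289] → overlaps → no.
interview [255, 603] → overlapped-by → no.
load_test [537, 703] → overlapped-by → no.
lunch [397, 687] → overlapped-by → no.
onboarding [682, 841] → after → counts.
standup [369, 787] → overlapped-by → no.
sync_call [58, 445] → overlaps → no.
triage [144, 162] → before → no.
Total: 1.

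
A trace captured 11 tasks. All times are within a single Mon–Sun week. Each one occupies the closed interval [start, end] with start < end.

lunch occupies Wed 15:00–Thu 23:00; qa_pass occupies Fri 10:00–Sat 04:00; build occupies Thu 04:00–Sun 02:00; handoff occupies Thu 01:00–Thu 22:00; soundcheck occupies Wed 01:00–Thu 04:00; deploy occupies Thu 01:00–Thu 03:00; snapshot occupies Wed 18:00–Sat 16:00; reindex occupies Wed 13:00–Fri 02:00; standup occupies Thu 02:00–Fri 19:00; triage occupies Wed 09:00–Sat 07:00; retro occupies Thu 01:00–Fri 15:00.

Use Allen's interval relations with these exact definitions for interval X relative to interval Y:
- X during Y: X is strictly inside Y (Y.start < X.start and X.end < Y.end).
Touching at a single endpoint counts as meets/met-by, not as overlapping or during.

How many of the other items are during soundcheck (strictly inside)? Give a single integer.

Target soundcheck = [Wed 01:00, Thu 04:00].
build [Thu 04:00, Sun 02:00] → met-by → no.
deploy [Thu 01:00, Thu 03:00] → during → counts.
handoff [Thu 01:00, Thu 22:00] → overlapped-by → no.
lunch [Wed 15:00, Thu 23:00] → overlapped-by → no.
qa_pass [Fri 10:00, Sat 04:00] → after → no.
reindex [Wed 13:00, Fri 02:00] → overlapped-by → no.
retro [Thu 01:00, Fri 15:00] → overlapped-by → no.
snapshot [Wed 18:00, Sat 16:00] → overlapped-by → no.
standup [Thu 02:00, Fri 19:00] → overlapped-by → no.
triage [Wed 09:00, Sat 07:00] → overlapped-by → no.
Total: 1.

1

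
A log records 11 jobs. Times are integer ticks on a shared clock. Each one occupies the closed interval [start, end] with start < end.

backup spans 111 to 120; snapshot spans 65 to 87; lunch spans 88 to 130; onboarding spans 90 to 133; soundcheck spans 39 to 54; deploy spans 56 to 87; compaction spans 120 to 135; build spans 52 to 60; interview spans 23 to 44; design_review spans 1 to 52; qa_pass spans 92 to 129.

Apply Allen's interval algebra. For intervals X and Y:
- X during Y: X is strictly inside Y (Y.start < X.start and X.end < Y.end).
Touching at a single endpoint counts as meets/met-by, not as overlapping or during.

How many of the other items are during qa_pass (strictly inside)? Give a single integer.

Target qa_pass = [92, 129].
backup [111, 120] → during → counts.
build [52, 60] → before → no.
compaction [120, 135] → overlapped-by → no.
deploy [56, 87] → before → no.
design_review [1, 52] → before → no.
interview [23, 44] → before → no.
lunch [88, 130] → contains → no.
onboarding [90, 133] → contains → no.
snapshot [65, 87] → before → no.
soundcheck [39, 54] → before → no.
Total: 1.

1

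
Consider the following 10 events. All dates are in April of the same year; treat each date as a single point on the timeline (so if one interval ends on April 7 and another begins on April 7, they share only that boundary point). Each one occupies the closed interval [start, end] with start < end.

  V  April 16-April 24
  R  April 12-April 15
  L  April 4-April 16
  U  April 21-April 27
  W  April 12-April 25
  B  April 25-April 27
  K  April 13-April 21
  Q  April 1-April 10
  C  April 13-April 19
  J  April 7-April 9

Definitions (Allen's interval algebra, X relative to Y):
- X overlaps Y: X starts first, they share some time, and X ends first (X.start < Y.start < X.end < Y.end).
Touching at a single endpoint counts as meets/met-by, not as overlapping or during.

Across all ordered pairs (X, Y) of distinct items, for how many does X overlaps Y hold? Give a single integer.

Checking all 90 ordered pairs for relation 'overlaps'; matching pairs in alphabetical order:
(C, V): C overlaps V ✓
(K, V): K overlaps V ✓
(L, C): L overlaps C ✓
(L, K): L overlaps K ✓
(L, W): L overlaps W ✓
(Q, L): Q overlaps L ✓
(R, C): R overlaps C ✓
(R, K): R overlaps K ✓
(V, U): V overlaps U ✓
(W, U): W overlaps U ✓
Count: 10.

10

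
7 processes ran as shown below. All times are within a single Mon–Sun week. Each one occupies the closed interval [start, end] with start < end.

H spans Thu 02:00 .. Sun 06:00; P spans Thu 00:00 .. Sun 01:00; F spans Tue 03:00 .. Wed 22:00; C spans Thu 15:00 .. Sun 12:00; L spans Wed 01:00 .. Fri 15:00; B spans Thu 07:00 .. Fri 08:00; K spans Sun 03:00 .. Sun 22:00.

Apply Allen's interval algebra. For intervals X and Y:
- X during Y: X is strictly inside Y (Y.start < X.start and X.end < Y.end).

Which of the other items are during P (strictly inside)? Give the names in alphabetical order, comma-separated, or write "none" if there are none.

Target P = [Thu 00:00, Sun 01:00].
B [Thu 07:00, Fri 08:00] → during → yes.
C [Thu 15:00, Sun 12:00] → overlapped-by → no.
F [Tue 03:00, Wed 22:00] → before → no.
H [Thu 02:00, Sun 06:00] → overlapped-by → no.
K [Sun 03:00, Sun 22:00] → after → no.
L [Wed 01:00, Fri 15:00] → overlaps → no.
Result: B.

B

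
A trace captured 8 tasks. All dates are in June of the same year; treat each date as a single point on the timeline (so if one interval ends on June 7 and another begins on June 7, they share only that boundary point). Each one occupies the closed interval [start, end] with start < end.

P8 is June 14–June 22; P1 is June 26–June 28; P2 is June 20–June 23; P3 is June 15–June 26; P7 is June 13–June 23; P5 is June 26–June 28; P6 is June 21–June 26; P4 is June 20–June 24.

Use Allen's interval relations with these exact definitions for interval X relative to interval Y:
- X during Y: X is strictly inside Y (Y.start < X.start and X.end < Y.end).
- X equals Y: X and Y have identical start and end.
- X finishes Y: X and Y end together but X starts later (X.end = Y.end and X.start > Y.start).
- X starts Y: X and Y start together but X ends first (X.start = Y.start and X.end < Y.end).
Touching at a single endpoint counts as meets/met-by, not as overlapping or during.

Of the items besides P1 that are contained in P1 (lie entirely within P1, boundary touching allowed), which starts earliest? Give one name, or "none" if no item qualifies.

Target P1 = [June 26, June 28].
P2 [June 20, June 23] → before → excluded.
P3 [June 15, June 26] → meets → excluded.
P4 [June 20, June 24] → before → excluded.
P5 [June 26, June 28] → equals → candidate.
P6 [June 21, June 26] → meets → excluded.
P7 [June 13, June 23] → before → excluded.
P8 [June 14, June 22] → before → excluded.
Among candidates, earliest start is June 26 → P5.

P5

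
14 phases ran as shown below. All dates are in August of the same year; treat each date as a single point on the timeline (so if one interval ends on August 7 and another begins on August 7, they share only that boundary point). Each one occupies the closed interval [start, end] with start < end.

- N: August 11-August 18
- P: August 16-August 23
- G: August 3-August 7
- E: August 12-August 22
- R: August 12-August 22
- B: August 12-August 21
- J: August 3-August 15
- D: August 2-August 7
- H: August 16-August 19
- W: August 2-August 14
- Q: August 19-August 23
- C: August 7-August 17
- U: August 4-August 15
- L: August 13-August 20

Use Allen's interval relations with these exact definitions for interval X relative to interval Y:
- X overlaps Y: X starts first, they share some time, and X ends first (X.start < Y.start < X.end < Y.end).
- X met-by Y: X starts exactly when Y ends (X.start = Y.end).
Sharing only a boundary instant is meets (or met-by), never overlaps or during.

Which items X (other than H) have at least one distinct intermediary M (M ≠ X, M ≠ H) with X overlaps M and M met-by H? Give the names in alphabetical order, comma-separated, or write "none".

B, E, L, R

Target H = [August 16, August 19].
Intermediaries M with M met-by H: Q.
Via Q — items with X overlaps Q: B, E, L, R.
Union: B, E, L, R.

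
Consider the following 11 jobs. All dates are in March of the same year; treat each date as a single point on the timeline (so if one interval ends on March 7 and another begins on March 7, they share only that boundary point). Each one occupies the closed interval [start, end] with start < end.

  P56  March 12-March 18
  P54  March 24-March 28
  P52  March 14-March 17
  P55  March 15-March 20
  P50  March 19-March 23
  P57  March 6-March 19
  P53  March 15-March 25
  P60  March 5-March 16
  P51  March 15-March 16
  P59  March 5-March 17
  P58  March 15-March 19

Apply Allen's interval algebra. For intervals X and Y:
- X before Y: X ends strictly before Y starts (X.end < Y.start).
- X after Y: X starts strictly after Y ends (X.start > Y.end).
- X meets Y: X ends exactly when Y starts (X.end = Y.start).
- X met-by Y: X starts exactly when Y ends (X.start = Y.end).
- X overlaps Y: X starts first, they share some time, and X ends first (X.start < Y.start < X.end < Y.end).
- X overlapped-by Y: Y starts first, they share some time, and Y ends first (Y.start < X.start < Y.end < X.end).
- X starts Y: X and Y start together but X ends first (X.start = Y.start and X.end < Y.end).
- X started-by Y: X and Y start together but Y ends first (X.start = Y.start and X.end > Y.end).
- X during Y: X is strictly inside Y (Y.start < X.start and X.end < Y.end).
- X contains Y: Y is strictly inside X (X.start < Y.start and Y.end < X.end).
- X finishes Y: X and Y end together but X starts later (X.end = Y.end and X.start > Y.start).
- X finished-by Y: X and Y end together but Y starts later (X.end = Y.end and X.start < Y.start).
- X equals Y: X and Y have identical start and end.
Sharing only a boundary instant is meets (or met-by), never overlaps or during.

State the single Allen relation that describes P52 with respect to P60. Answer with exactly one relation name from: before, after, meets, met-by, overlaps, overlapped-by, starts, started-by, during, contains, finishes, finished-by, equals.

P52 = [March 14, March 17]; P60 = [March 5, March 16].
Compare endpoints: P52.start > P60.start, P52.start < P60.end, P52.end > P60.start, P52.end > P60.end.
That pattern is 'overlapped-by'.

overlapped-by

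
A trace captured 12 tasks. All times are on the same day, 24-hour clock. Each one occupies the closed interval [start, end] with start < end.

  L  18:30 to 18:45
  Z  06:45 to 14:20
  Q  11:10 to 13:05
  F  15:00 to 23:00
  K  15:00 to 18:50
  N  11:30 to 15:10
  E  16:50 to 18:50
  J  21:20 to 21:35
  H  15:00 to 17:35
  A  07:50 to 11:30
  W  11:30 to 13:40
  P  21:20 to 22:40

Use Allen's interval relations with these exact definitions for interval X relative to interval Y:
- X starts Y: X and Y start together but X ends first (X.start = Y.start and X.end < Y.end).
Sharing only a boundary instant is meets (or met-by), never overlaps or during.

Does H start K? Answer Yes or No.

Yes

H = [15:00, 17:35], K = [15:00, 18:50].
Actual relation of H to K: starts.
Asked whether 'starts' holds → Yes.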